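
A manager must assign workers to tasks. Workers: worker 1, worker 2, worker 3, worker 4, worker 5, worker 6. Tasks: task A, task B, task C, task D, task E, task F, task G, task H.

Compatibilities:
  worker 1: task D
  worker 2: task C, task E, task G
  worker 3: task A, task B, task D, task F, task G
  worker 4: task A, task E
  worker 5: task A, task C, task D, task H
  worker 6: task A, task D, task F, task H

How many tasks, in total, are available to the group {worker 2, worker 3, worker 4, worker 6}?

8

The union of neighbours of {worker 2, worker 3, worker 4, worker 6} is {task A, task B, task C, task D, task E, task F, task G, task H}, which has 8 elements.
Since |N(S)| = 8 ≥ |S| = 4, Hall's condition holds for this subset.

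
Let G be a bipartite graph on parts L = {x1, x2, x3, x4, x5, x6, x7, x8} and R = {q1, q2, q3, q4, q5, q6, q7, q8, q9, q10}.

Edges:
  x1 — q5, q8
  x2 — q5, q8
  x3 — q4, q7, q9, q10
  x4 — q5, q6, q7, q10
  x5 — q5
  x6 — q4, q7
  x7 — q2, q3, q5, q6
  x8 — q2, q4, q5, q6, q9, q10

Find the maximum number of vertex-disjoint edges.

7

For example, pair x1-q5, x2-q8, x3-q7, x4-q10, x6-q4, x7-q6, x8-q9.
The set {x1, x2, x5} has only 2 neighbours ({q5, q8}), so by Hall's theorem at most 7 of the 8 left vertices can be matched.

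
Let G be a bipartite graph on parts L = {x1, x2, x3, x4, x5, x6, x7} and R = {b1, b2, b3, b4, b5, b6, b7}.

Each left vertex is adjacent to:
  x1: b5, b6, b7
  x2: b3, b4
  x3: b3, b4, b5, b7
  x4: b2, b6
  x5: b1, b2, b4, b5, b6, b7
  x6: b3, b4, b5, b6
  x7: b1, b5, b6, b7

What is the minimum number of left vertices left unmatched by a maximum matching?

0

One maximum matching: x1–b6, x2–b4, x3–b7, x4–b2, x5–b1, x6–b3, x7–b5.
All 7 left vertices are matched, so no larger matching exists.
That matches 7 of the 7, leaving 0 unmatched; no matching can do better.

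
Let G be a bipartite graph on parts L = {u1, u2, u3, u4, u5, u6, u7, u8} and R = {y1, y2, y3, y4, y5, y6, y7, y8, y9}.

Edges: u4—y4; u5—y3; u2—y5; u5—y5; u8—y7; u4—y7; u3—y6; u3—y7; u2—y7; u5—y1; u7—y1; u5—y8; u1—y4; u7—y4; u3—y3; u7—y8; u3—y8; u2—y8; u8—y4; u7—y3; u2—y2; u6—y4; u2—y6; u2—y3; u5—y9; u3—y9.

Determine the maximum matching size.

6

For example, pair u1–y4, u2–y8, u3–y6, u4–y7, u5–y9, u7–y3.
The set {u1, u4, u6, u8} has only 2 neighbours ({y4, y7}), so by Hall's theorem at most 6 of the 8 left vertices can be matched.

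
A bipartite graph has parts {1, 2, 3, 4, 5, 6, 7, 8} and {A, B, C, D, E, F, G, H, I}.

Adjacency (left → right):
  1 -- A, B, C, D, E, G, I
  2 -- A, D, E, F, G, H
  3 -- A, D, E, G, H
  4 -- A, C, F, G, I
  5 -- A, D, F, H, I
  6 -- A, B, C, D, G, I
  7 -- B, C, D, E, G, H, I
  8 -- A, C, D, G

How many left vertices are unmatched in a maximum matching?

One maximum matching: 1-D, 2-H, 3-A, 4-I, 5-F, 6-B, 7-E, 8-G.
This saturates every left vertex, so 8 is the maximum.
That matches 8 of the 8, leaving 0 unmatched; no matching can do better.

0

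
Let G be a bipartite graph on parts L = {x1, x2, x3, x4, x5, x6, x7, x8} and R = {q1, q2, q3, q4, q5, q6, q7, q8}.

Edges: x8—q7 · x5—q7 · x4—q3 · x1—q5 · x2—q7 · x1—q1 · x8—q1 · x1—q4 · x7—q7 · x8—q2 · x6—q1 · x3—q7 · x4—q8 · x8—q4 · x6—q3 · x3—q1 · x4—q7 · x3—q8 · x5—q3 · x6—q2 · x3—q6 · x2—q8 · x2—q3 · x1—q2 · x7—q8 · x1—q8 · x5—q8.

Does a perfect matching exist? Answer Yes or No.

No

The set {x2, x4, x5, x7} has only 3 neighbours ({q3, q7, q8}), so by Hall's theorem at most 7 of the 8 left vertices can be matched.
Hence no matching covers every left vertex.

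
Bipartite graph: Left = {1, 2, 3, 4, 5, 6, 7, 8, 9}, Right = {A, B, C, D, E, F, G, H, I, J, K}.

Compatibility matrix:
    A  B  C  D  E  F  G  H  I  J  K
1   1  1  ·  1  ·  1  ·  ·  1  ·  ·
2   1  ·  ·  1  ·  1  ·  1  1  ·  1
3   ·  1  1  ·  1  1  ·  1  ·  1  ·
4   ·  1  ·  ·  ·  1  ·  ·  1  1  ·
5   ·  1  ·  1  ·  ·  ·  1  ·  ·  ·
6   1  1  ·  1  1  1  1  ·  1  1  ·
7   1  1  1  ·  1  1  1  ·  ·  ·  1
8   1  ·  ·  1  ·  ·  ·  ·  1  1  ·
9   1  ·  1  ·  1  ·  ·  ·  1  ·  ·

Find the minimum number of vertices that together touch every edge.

9

The 9 edges 1–B, 2–K, 3–E, 4–F, 5–D, 6–G, 7–A, 8–J, 9–I form a matching, so any vertex cover needs at least 9 vertices (one per matched edge).
Conversely {1, 2, 3, 4, 5, 6, 7, 8, 9} meets every edge and has exactly 9 vertices, so 9 is optimal.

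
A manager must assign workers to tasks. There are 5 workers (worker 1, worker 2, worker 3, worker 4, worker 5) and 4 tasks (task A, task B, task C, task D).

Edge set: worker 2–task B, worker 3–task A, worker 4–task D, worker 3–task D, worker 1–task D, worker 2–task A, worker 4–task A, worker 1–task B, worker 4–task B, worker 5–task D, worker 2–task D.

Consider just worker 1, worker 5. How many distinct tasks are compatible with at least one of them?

2

The union of neighbours of {worker 1, worker 5} is {task B, task D}, which has 2 elements.
Since |N(S)| = 2 ≥ |S| = 2, Hall's condition holds for this subset.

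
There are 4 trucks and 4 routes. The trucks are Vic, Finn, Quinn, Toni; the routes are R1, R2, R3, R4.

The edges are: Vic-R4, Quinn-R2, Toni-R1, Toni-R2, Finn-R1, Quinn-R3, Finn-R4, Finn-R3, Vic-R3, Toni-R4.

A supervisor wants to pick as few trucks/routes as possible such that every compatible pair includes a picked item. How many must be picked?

A maximum matching has 4 edges (e.g. Vic–R3, Finn–R1, Quinn–R2, Toni–R4).
By König's theorem the minimum vertex cover has the same size. One such cover is {Vic, Finn, Quinn, Toni}.

4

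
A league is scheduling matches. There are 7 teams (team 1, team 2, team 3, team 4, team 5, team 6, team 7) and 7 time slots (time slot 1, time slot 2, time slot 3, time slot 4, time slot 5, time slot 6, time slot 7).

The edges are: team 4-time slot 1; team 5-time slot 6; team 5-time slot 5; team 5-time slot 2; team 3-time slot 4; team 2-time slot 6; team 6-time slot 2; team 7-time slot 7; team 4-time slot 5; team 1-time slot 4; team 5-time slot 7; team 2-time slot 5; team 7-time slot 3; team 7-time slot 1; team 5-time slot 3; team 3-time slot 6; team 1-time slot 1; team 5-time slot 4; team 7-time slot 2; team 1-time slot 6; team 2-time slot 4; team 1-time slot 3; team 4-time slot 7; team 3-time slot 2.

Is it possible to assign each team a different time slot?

Yes

One maximum matching: team 1–time slot 4, team 2–time slot 5, team 3–time slot 6, team 4–time slot 1, team 5–time slot 7, team 6–time slot 2, team 7–time slot 3.
Every team is matched, so this is a perfect matching.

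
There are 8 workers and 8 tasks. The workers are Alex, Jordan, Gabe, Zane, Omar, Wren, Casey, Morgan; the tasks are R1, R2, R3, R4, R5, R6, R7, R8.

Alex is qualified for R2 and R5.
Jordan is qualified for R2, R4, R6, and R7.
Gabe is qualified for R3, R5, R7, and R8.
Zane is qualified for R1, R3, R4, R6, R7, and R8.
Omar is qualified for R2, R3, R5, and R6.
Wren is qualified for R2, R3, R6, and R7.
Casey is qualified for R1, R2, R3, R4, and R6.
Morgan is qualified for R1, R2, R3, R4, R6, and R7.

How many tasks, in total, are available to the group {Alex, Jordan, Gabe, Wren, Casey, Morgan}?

8

The union of neighbours of {Alex, Jordan, Gabe, Wren, Casey, Morgan} is {R1, R2, R3, R4, R5, R6, R7, R8}, which has 8 elements.
Since |N(S)| = 8 ≥ |S| = 6, Hall's condition holds for this subset.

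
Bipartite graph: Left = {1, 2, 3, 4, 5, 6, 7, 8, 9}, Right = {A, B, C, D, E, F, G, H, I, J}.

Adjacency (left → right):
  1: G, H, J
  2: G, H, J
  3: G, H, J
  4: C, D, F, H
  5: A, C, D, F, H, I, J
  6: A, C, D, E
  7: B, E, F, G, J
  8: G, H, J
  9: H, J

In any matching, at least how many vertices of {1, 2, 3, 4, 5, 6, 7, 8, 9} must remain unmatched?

One maximum matching: 1–H, 2–G, 3–J, 4–F, 5–A, 6–C, 7–E.
The set {1, 2, 3, 8, 9} has only 3 neighbours ({G, H, J}), so by Hall's theorem at most 7 of the 9 left vertices can be matched.
That matches 7 of the 9, leaving 2 unmatched; no matching can do better.

2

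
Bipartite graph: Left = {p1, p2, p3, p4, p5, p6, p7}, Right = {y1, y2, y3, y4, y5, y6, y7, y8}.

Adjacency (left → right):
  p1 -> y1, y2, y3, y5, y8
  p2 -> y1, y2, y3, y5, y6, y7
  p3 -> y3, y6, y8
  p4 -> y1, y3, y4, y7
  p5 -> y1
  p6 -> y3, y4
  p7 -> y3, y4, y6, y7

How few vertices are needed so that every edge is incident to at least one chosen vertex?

A maximum matching has 7 edges (e.g. p1–y2, p2–y6, p3–y8, p4–y7, p5–y1, p6–y4, p7–y3).
By König's theorem the minimum vertex cover has the same size. One such cover is {p1, p2, p3, p4, p5, p6, p7}.

7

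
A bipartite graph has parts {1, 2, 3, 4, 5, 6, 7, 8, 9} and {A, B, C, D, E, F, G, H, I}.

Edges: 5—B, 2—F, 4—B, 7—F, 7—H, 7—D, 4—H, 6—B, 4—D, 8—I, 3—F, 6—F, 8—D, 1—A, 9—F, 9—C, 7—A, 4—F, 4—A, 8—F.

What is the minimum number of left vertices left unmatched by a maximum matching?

2

One maximum matching: 1→A, 2→F, 4→H, 5→B, 7→D, 8→I, 9→C.
The set {2, 3, 5, 6} has only 2 neighbours ({B, F}), so by Hall's theorem at most 7 of the 9 left vertices can be matched.
That matches 7 of the 9, leaving 2 unmatched; no matching can do better.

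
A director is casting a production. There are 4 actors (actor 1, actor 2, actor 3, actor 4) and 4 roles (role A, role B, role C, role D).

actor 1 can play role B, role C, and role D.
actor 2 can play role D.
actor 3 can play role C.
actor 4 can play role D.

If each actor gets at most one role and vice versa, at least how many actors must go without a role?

1

A valid assignment of size 3: actor 1-role B, actor 2-role D, actor 3-role C.
The set {actor 2, actor 4} has only 1 neighbour ({role D}), so by Hall's theorem at most 3 of the 4 actors can be matched.
That matches 3 of the 4, leaving 1 unmatched; no matching can do better.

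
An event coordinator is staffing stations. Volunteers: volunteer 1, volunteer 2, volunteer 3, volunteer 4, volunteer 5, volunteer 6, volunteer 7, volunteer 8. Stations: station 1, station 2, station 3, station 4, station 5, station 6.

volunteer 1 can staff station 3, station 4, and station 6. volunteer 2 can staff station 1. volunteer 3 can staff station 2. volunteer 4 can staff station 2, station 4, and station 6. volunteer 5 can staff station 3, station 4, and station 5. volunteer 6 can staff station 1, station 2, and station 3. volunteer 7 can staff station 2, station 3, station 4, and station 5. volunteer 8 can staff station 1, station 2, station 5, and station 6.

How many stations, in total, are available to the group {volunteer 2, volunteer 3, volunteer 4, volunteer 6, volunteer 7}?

The union of neighbours of {volunteer 2, volunteer 3, volunteer 4, volunteer 6, volunteer 7} is {station 1, station 2, station 3, station 4, station 5, station 6}, which has 6 elements.
Since |N(S)| = 6 ≥ |S| = 5, Hall's condition holds for this subset.

6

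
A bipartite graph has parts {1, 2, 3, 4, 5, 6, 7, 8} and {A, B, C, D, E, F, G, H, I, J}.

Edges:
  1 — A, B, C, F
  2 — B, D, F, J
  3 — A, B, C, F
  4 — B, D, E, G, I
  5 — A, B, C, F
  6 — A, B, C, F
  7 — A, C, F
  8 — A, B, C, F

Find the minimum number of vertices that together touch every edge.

6

The 6 edges 1–A, 2–D, 3–C, 4–G, 5–F, 6–B form a matching, so any vertex cover needs at least 6 vertices (one per matched edge).
Conversely {2, 4, A, B, C, F} meets every edge and has exactly 6 vertices, so 6 is optimal.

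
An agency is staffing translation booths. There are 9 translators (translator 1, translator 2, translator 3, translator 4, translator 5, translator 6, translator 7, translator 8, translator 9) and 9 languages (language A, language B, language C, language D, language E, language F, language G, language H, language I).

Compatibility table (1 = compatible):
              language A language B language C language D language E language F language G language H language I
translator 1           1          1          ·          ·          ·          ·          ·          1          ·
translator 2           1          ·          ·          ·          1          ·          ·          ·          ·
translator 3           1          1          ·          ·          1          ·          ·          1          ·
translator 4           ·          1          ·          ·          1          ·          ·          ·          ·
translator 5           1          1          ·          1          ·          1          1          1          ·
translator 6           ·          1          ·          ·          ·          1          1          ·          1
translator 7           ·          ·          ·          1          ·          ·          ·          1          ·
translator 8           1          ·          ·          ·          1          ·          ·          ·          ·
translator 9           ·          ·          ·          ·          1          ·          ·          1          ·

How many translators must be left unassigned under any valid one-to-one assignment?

A valid assignment of size 7: translator 1→language H, translator 2→language E, translator 3→language A, translator 4→language B, translator 5→language F, translator 6→language G, translator 7→language D.
The set {translator 1, translator 2, translator 3, translator 4, translator 8, translator 9} has only 4 neighbours ({language A, language B, language E, language H}), so by Hall's theorem at most 7 of the 9 translators can be matched.
That matches 7 of the 9, leaving 2 unmatched; no matching can do better.

2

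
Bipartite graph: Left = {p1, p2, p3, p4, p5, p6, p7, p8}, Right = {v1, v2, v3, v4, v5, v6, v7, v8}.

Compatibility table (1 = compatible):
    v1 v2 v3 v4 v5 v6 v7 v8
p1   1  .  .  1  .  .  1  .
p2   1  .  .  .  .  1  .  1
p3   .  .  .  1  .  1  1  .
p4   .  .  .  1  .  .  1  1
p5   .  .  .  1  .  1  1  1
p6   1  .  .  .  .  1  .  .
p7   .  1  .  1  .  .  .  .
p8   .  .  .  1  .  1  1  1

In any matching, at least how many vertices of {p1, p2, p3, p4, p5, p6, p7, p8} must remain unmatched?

2

One maximum matching: p1-v7, p2-v1, p3-v4, p4-v8, p5-v6, p7-v2.
The set {p1, p2, p3, p4, p5, p6, p8} has only 5 neighbours ({v1, v4, v6, v7, v8}), so by Hall's theorem at most 6 of the 8 left vertices can be matched.
That matches 6 of the 8, leaving 2 unmatched; no matching can do better.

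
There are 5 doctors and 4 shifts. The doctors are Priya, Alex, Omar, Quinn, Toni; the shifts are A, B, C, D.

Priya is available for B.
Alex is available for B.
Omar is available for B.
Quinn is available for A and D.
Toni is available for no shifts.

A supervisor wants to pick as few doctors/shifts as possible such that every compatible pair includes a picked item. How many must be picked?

{Quinn, B} is a vertex cover of size 2: every edge has an endpoint in this set.
No smaller cover exists because Priya–B, Quinn–D is a matching of size 2, and a cover must include an endpoint of each of these disjoint edges (König's theorem).

2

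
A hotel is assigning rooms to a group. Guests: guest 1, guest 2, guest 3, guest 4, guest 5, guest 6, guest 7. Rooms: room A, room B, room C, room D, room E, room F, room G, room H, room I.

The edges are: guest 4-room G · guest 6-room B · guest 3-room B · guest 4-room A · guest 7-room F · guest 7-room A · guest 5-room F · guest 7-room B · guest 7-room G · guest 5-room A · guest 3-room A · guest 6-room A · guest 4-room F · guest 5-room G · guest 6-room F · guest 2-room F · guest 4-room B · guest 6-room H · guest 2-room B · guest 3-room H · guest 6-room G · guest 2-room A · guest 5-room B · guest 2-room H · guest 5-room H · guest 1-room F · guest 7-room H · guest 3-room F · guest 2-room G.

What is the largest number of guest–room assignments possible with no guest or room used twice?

One maximum matching: guest 1–room F, guest 2–room G, guest 3–room H, guest 4–room B, guest 5–room A.
The set {guest 1, guest 2, guest 3, guest 4, guest 5, guest 6, guest 7} has only 5 neighbours ({room A, room B, room F, room G, room H}), so by Hall's theorem at most 5 of the 7 guests can be matched.

5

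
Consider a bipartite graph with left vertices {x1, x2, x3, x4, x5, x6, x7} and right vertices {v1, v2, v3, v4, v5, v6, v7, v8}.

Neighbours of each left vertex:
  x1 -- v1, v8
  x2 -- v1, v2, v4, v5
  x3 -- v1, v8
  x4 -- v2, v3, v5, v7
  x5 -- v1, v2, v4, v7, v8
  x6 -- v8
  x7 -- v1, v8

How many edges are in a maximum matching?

A valid assignment of size 5: x1→v8, x2→v4, x3→v1, x4→v7, x5→v2.
The set {x1, x3, x6, x7} has only 2 neighbours ({v1, v8}), so by Hall's theorem at most 5 of the 7 left vertices can be matched.

5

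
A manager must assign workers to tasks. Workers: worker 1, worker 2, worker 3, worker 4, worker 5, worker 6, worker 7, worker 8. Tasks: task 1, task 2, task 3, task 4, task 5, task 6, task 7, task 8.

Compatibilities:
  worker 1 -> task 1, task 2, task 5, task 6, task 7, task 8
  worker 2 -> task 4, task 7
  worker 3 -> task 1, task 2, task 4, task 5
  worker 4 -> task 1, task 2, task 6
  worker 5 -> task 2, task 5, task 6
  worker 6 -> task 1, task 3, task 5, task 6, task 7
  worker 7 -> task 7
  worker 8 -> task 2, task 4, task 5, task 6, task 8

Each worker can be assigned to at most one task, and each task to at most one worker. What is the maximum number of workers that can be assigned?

For example, pair worker 1–task 1, worker 2–task 4, worker 3–task 5, worker 4–task 2, worker 5–task 6, worker 6–task 3, worker 7–task 7, worker 8–task 8.
This saturates every worker, so 8 is the maximum.

8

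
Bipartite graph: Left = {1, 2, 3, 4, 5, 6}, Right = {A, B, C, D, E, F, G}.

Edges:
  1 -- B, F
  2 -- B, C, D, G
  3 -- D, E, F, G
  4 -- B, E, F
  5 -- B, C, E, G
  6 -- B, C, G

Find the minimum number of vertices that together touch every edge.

{1, 2, 3, 4, 5, 6} is a vertex cover of size 6: every edge has an endpoint in this set.
No smaller cover exists because 1–F, 2–G, 3–D, 4–E, 5–C, 6–B is a matching of size 6, and a cover must include an endpoint of each of these disjoint edges (König's theorem).

6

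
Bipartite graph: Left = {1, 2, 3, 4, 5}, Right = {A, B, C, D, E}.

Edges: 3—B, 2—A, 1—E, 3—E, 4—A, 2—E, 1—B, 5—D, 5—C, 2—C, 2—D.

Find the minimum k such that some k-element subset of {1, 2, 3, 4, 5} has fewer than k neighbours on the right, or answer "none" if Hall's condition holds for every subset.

A matching saturating every left vertex exists, for instance 1→E, 2→D, 3→B, 4→A, 5→C.
By Hall's marriage theorem, this means |N(S)| ≥ |S| for every subset S, so no violating subset exists.

none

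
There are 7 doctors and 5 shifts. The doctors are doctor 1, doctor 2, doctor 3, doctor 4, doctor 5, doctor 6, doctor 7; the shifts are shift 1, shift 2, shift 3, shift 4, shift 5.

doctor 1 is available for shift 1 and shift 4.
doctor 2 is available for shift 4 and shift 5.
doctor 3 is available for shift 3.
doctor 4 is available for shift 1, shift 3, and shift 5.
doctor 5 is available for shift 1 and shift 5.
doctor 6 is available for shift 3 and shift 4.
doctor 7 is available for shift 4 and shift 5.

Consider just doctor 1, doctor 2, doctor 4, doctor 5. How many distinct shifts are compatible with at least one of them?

4

The union of neighbours of {doctor 1, doctor 2, doctor 4, doctor 5} is {shift 1, shift 3, shift 4, shift 5}, which has 4 elements.
Since |N(S)| = 4 ≥ |S| = 4, Hall's condition holds for this subset.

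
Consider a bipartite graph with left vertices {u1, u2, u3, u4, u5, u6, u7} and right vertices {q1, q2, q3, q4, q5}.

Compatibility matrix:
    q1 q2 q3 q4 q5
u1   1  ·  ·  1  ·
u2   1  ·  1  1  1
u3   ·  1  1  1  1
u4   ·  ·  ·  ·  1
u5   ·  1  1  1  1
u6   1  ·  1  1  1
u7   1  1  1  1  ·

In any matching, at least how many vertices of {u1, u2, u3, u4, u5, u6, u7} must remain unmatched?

For example, pair u1–q1, u2–q3, u3–q4, u4–q5, u5–q2.
The set {u1, u2, u3, u4, u5, u6, u7} has only 5 neighbours ({q1, q2, q3, q4, q5}), so by Hall's theorem at most 5 of the 7 left vertices can be matched.
That matches 5 of the 7, leaving 2 unmatched; no matching can do better.

2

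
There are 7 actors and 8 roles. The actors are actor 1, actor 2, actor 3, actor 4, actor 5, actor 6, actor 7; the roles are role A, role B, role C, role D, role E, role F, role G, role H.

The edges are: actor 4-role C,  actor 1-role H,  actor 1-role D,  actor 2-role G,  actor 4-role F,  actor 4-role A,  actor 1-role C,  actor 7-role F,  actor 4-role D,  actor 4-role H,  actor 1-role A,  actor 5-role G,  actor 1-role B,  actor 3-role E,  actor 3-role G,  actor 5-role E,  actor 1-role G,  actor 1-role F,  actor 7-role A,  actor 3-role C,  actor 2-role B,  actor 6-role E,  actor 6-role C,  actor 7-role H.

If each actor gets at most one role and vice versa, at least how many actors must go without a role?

0

One maximum matching: actor 1→role A, actor 2→role B, actor 3→role C, actor 4→role F, actor 5→role G, actor 6→role E, actor 7→role H.
All 7 actors are matched, so no larger matching exists.
That matches 7 of the 7, leaving 0 unmatched; no matching can do better.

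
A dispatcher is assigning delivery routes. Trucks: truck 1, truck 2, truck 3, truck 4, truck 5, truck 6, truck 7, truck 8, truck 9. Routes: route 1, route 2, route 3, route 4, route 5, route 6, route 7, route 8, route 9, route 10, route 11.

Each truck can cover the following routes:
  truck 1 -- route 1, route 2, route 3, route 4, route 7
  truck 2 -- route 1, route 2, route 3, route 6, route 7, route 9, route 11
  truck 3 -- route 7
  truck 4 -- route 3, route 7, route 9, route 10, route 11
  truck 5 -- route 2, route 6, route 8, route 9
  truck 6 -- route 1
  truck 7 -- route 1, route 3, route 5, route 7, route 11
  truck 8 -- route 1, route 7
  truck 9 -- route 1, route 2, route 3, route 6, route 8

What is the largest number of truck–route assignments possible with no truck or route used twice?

8

A valid assignment of size 8: truck 1-route 4, truck 2-route 2, truck 3-route 7, truck 4-route 10, truck 5-route 9, truck 6-route 1, truck 7-route 11, truck 9-route 3.
The set {truck 3, truck 6, truck 8} has only 2 neighbours ({route 1, route 7}), so by Hall's theorem at most 8 of the 9 trucks can be matched.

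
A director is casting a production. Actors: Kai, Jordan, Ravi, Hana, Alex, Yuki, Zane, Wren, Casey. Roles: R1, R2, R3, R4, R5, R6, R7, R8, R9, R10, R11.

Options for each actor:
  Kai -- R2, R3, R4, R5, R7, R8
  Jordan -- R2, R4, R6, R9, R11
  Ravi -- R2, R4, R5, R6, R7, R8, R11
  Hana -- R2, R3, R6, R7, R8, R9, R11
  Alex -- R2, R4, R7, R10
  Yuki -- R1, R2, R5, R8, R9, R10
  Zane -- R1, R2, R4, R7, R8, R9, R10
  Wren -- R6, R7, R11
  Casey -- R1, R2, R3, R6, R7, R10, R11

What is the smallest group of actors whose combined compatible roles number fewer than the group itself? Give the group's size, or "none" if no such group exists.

A matching saturating every actor exists, for instance Kai→R2, Jordan→R9, Ravi→R5, Hana→R3, Alex→R7, Yuki→R10, Zane→R4, Wren→R11, Casey→R6.
By Hall's marriage theorem, this means |N(S)| ≥ |S| for every subset S, so no violating subset exists.

none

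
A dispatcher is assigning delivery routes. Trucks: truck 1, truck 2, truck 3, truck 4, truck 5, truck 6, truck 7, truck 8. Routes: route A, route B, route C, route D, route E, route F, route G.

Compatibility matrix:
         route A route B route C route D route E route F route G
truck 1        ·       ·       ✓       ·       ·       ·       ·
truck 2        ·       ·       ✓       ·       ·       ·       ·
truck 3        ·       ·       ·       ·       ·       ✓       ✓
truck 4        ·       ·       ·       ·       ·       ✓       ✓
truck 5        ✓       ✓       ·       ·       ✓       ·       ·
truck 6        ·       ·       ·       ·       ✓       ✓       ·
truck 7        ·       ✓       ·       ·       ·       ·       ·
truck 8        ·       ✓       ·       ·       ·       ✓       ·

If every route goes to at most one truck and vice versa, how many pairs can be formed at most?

A valid assignment of size 6: truck 1-route C, truck 3-route G, truck 4-route F, truck 5-route A, truck 6-route E, truck 7-route B.
The set {truck 1, truck 2, truck 3, truck 4, truck 7, truck 8} has only 4 neighbours ({route B, route C, route F, route G}), so by Hall's theorem at most 6 of the 8 trucks can be matched.

6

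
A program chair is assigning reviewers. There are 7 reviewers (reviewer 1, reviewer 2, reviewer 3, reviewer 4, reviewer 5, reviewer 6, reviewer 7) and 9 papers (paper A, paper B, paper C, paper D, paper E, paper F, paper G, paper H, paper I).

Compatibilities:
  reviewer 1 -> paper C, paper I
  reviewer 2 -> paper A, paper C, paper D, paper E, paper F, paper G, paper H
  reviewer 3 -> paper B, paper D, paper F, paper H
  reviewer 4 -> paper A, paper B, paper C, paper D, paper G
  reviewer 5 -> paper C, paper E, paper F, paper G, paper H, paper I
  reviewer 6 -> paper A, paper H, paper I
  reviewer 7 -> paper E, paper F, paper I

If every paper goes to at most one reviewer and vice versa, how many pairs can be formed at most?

A valid assignment of size 7: reviewer 1-paper C, reviewer 2-paper E, reviewer 3-paper H, reviewer 4-paper B, reviewer 5-paper G, reviewer 6-paper A, reviewer 7-paper I.
All 7 reviewers are matched, so no larger matching exists.

7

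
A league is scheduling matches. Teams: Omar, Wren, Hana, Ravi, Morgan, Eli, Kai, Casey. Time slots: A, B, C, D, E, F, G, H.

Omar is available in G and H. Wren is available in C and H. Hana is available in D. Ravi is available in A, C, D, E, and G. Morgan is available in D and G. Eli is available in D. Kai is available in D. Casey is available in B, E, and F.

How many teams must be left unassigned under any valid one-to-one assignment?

One maximum matching: Omar→H, Wren→C, Hana→D, Ravi→A, Morgan→G, Casey→B.
The set {Hana, Eli, Kai} has only 1 neighbour ({D}), so by Hall's theorem at most 6 of the 8 teams can be matched.
That matches 6 of the 8, leaving 2 unmatched; no matching can do better.

2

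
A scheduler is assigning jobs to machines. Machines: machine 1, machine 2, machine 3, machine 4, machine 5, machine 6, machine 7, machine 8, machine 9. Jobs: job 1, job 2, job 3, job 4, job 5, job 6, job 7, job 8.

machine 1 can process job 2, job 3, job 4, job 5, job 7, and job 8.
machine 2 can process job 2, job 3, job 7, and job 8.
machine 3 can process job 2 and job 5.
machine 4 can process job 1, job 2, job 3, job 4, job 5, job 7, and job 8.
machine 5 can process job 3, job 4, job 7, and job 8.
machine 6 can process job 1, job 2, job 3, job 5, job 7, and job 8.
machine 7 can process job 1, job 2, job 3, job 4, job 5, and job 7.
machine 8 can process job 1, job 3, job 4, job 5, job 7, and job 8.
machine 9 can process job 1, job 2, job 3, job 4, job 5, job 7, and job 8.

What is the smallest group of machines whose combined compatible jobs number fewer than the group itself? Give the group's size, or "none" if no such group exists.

8

Take S = {machine 1, machine 2, machine 3, machine 4, machine 5, machine 6, machine 7, machine 8}. Its neighbourhood is {job 1, job 2, job 3, job 4, job 5, job 7, job 8}, so |N(S)| = 7 < |S| = 8.
Every subset of size less than 8 has at least as many neighbours as members, so 8 is the minimum.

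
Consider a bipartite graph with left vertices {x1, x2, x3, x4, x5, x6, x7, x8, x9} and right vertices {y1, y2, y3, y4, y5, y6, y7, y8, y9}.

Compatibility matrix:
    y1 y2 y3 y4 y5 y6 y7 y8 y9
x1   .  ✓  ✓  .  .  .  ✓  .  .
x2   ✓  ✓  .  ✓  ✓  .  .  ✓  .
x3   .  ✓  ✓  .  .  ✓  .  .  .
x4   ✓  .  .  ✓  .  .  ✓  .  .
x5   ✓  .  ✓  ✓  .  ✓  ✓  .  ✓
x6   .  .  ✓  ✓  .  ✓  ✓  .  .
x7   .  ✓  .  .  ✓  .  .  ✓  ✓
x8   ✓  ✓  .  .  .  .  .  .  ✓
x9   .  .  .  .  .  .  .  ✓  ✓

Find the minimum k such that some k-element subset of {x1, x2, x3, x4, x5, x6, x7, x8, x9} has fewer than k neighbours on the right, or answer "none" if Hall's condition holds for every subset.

A matching saturating every left vertex exists, for instance x1→y3, x2→y5, x3→y6, x4→y7, x5→y9, x6→y4, x7→y2, x8→y1, x9→y8.
By Hall's marriage theorem, this means |N(S)| ≥ |S| for every subset S, so no violating subset exists.

none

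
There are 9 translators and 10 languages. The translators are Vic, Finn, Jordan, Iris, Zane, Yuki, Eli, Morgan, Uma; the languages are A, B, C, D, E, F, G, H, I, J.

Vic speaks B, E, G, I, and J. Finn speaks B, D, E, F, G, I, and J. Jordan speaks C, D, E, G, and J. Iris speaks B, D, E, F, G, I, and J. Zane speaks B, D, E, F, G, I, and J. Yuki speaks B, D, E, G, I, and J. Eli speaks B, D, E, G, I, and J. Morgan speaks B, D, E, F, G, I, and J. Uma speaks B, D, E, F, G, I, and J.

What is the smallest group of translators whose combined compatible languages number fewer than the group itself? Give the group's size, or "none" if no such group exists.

Take S = {Vic, Finn, Iris, Zane, Yuki, Eli, Morgan, Uma}. Its neighbourhood is {B, D, E, F, G, I, J}, so |N(S)| = 7 < |S| = 8.
Every subset of size less than 8 has at least as many neighbours as members, so 8 is the minimum.

8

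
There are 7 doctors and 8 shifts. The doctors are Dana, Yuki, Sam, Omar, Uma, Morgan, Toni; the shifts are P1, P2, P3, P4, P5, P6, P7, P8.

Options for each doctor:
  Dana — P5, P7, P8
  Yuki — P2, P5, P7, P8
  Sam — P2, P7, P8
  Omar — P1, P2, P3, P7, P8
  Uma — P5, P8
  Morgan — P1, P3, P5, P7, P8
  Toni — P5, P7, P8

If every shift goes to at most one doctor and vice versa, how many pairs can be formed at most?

6

For example, pair Dana→P8, Yuki→P7, Sam→P2, Omar→P3, Uma→P5, Morgan→P1.
The set {Dana, Yuki, Sam, Uma, Toni} has only 4 neighbours ({P2, P5, P7, P8}), so by Hall's theorem at most 6 of the 7 doctors can be matched.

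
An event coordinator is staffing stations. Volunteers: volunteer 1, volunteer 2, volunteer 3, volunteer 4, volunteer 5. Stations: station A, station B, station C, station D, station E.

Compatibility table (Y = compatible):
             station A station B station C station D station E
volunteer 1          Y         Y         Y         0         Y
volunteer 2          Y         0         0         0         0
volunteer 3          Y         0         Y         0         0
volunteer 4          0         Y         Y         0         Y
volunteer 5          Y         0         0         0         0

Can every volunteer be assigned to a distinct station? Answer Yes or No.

No

The set {volunteer 2, volunteer 5} has only 1 neighbour ({station A}), so by Hall's theorem at most 4 of the 5 volunteers can be matched.
Hence no matching covers every volunteer.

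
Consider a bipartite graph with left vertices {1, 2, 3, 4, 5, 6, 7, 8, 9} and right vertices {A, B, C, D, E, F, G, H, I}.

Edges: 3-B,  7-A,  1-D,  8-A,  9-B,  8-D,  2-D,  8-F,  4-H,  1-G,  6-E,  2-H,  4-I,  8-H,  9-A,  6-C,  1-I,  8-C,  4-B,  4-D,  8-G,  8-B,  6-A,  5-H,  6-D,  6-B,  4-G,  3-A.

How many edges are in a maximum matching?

One maximum matching: 1→I, 2→D, 3→B, 4→G, 5→H, 6→E, 7→A, 8→F.
The set {3, 7, 9} has only 2 neighbours ({A, B}), so by Hall's theorem at most 8 of the 9 left vertices can be matched.

8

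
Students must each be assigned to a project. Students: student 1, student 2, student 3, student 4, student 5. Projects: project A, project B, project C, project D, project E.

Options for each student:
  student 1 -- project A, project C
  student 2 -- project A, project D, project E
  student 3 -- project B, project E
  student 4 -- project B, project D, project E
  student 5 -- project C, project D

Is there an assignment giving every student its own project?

For example, pair student 1→project A, student 2→project E, student 3→project B, student 4→project D, student 5→project C.
Every student is matched, so this is a perfect matching.

Yes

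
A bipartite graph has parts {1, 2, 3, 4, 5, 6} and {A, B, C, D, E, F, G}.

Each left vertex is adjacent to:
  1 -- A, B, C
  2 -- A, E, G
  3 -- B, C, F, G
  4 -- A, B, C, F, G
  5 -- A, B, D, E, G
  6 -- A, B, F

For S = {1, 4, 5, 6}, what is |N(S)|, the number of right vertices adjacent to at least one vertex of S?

7

The union of neighbours of {1, 4, 5, 6} is {A, B, C, D, E, F, G}, which has 7 elements.
Since |N(S)| = 7 ≥ |S| = 4, Hall's condition holds for this subset.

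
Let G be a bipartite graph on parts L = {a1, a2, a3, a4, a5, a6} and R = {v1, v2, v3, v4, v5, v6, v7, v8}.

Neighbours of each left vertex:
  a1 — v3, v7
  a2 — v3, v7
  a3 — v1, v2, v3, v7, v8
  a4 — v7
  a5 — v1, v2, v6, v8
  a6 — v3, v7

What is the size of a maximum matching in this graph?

A valid assignment of size 4: a1→v3, a2→v7, a3→v1, a5→v2.
The set {a1, a2, a4, a6} has only 2 neighbours ({v3, v7}), so by Hall's theorem at most 4 of the 6 left vertices can be matched.

4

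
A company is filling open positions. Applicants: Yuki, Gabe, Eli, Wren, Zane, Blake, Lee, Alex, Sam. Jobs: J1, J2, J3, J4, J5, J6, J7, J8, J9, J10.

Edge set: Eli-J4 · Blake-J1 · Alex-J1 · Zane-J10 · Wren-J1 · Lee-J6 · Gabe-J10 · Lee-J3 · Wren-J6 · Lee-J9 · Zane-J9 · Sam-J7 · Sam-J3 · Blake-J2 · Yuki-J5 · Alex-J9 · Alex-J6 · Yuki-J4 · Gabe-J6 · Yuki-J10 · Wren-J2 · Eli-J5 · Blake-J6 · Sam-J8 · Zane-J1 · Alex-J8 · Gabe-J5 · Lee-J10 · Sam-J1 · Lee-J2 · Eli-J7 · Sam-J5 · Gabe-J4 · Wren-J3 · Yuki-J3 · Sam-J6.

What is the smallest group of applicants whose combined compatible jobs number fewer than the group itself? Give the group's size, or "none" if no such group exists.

A matching saturating every applicant exists, for instance Yuki→J10, Gabe→J5, Eli→J7, Wren→J3, Zane→J9, Blake→J1, Lee→J2, Alex→J8, Sam→J6.
By Hall's marriage theorem, this means |N(S)| ≥ |S| for every subset S, so no violating subset exists.

none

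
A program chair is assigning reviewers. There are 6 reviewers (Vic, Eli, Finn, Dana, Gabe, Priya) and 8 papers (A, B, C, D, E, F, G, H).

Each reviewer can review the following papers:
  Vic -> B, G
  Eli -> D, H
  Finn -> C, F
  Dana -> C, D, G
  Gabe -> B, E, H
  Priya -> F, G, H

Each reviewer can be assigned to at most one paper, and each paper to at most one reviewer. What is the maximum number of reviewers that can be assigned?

A valid assignment of size 6: Vic→B, Eli→D, Finn→C, Dana→G, Gabe→E, Priya→F.
This saturates every reviewer, so 6 is the maximum.

6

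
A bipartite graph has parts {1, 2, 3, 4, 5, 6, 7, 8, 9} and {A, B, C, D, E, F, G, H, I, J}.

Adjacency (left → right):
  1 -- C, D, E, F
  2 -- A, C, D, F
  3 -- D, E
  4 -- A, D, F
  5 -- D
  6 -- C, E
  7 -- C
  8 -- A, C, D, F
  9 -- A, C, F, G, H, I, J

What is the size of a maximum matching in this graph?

6

One maximum matching: 1-C, 2-F, 3-E, 4-A, 5-D, 9-J.
The set {1, 2, 3, 4, 5, 6, 7, 8} has only 5 neighbours ({A, C, D, E, F}), so by Hall's theorem at most 6 of the 9 left vertices can be matched.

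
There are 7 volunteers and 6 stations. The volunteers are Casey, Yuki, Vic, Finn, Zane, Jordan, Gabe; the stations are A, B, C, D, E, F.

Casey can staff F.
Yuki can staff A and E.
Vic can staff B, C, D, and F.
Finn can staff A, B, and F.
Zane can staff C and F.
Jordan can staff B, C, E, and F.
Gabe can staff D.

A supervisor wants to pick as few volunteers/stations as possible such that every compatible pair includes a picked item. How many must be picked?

The 6 edges Casey–F, Yuki–E, Vic–D, Finn–A, Zane–C, Jordan–B form a matching, so any vertex cover needs at least 6 vertices (one per matched edge).
Conversely {A, B, C, D, E, F} meets every edge and has exactly 6 vertices, so 6 is optimal.

6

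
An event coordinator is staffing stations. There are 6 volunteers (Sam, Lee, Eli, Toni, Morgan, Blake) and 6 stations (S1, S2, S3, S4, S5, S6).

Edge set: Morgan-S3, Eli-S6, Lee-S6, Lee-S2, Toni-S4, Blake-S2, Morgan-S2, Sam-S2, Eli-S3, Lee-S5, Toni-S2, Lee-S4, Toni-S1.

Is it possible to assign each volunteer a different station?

No

The set {Sam, Blake} has only 1 neighbour ({S2}), so by Hall's theorem at most 5 of the 6 volunteers can be matched.
Hence no matching covers every volunteer.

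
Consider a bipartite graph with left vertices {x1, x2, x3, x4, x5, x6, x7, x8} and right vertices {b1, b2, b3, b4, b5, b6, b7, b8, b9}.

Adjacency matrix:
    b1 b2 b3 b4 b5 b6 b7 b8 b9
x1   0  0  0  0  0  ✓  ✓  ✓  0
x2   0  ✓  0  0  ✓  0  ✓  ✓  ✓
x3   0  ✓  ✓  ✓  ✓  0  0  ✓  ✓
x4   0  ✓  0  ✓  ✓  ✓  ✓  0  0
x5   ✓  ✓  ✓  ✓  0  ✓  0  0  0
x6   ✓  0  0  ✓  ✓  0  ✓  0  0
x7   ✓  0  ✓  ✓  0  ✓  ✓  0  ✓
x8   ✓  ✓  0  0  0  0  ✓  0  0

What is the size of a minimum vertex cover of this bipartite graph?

A maximum matching has 8 edges (e.g. x1–b8, x2–b9, x3–b5, x4–b2, x5–b6, x6–b4, x7–b1, x8–b7).
By König's theorem the minimum vertex cover has the same size. One such cover is {x1, x2, x3, x4, x5, x6, x7, x8}.

8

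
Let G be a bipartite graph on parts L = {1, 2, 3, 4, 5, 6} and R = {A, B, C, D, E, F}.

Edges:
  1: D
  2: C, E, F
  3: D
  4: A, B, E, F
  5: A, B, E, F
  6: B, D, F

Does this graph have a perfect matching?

No

The set {1, 3} has only 1 neighbour ({D}), so by Hall's theorem at most 5 of the 6 left vertices can be matched.
Hence no matching covers every left vertex.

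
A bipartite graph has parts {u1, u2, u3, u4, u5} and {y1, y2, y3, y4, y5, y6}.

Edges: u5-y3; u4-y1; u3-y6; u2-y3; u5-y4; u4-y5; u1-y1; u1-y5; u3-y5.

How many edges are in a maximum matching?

5

A valid assignment of size 5: u1–y5, u2–y3, u3–y6, u4–y1, u5–y4.
All 5 left vertices are matched, so no larger matching exists.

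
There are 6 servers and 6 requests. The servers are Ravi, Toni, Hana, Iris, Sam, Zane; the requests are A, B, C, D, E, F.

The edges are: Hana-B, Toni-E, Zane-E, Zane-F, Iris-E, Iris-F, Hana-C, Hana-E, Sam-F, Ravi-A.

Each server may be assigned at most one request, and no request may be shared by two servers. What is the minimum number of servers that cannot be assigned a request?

2

For example, pair Ravi–A, Toni–E, Hana–B, Iris–F.
The set {Toni, Iris, Sam, Zane} has only 2 neighbours ({E, F}), so by Hall's theorem at most 4 of the 6 servers can be matched.
That matches 4 of the 6, leaving 2 unmatched; no matching can do better.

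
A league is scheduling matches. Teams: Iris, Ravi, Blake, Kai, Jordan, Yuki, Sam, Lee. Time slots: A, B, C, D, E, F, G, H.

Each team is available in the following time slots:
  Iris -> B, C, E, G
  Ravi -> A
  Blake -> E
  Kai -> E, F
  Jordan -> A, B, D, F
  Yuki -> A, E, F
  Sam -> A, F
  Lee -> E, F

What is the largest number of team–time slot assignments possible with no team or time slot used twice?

5

One maximum matching: Iris-C, Ravi-A, Blake-E, Kai-F, Jordan-B.
The set {Ravi, Blake, Kai, Yuki, Sam, Lee} has only 3 neighbours ({A, E, F}), so by Hall's theorem at most 5 of the 8 teams can be matched.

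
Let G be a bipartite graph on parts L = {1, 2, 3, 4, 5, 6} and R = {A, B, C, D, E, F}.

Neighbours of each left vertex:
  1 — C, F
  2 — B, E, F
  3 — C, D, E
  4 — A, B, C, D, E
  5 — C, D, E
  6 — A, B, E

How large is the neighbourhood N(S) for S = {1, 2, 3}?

5

The union of neighbours of {1, 2, 3} is {B, C, D, E, F}, which has 5 elements.
Since |N(S)| = 5 ≥ |S| = 3, Hall's condition holds for this subset.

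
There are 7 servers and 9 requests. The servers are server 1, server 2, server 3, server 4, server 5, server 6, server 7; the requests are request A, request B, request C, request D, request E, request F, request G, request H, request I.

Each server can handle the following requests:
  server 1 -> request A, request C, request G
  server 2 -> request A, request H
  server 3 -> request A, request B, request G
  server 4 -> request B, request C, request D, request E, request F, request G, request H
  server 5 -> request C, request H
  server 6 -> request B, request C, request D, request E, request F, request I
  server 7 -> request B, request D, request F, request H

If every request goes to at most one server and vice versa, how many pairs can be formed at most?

A valid assignment of size 7: server 1-request G, server 2-request A, server 3-request B, server 4-request H, server 5-request C, server 6-request E, server 7-request D.
All 7 servers are matched, so no larger matching exists.

7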